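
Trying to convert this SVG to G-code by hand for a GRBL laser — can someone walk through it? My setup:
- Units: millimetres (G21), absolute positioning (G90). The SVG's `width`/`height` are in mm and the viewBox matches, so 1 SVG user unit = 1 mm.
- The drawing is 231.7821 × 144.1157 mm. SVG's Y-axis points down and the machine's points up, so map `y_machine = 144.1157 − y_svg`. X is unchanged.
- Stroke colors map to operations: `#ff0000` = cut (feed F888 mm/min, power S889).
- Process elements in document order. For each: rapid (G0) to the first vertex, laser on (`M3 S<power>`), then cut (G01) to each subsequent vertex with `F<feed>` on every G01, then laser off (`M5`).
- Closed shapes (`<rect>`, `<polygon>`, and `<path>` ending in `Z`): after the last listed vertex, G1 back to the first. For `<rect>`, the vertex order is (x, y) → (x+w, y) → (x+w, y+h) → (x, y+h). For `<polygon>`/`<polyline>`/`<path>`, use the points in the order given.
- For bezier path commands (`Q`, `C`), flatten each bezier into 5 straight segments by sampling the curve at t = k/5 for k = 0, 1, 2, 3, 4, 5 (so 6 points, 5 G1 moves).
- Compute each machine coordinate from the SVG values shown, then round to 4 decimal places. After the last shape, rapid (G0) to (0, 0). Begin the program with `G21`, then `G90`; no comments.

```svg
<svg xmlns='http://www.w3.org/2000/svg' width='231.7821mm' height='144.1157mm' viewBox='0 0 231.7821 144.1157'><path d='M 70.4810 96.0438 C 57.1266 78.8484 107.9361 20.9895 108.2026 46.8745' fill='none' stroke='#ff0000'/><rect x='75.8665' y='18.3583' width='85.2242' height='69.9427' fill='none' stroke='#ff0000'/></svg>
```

viewBox `0 0 231.7821 144.1157` with mm width/height → 1 unit = 1 mm. Flip: y_m = 144.1157 − y_svg.

**Shape 1** — `<path>` cubic bezier, stroke `#ff0000` → cut (S889, F888). Control points (SVG): P0=(70.4810,96.0438), P1=(57.1266,78.8484), P2=(107.9361,20.9895), P3=(108.2026,46.8745); sampled at t=k/5. Machine vertices: (70.4810,48.0719) → (69.2504,62.2735) → (77.9132,80.2628) → (90.9634,96.0682) → (102.8952,103.7182) → (108.2026,97.2412). Open path.

**Shape 2** — `<rect>` rectangle, stroke `#ff0000` → cut (S889, F888). Machine vertices: (75.8665,125.7574) → (161.0907,125.7574) → (161.0907,55.8147) → (75.8665,55.8147) → (75.8665,125.7574). Closed: final G1 returns to the first vertex.

G21
G90
G0 X70.4810 Y48.0719
M3 S889
G01 X69.2504 Y62.2735 F888
G01 X77.9132 Y80.2628 F888
G01 X90.9634 Y96.0682 F888
G01 X102.8952 Y103.7182 F888
G01 X108.2026 Y97.2412 F888
M5
G0 X75.8665 Y125.7574
M3 S889
G01 X161.0907 Y125.7574 F888
G01 X161.0907 Y55.8147 F888
G01 X75.8665 Y55.8147 F888
G01 X75.8665 Y125.7574 F888
M5
G0 X0.0000 Y0.0000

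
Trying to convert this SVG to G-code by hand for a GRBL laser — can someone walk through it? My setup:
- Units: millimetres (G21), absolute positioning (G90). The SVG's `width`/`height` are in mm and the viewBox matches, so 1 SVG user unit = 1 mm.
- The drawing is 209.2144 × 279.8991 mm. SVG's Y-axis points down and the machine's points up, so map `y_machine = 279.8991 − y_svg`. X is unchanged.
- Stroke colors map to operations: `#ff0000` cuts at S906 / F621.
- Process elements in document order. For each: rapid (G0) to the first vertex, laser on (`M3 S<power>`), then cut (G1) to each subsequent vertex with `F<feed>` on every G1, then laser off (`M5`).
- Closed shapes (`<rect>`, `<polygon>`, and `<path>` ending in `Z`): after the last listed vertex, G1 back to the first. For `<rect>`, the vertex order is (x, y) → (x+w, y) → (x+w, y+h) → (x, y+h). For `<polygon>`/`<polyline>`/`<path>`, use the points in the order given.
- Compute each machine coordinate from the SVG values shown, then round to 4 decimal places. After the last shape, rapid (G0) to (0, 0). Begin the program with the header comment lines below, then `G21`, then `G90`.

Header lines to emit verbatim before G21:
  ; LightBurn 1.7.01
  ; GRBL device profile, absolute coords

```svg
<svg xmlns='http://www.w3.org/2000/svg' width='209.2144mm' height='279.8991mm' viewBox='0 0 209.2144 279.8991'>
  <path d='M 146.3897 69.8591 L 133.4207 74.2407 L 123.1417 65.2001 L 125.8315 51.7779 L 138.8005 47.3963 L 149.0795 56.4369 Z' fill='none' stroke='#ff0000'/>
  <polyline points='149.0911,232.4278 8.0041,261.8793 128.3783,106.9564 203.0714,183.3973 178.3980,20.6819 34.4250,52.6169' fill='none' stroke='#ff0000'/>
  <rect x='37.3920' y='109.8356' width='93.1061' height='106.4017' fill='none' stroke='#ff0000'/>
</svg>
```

; LightBurn 1.7.01
; GRBL device profile, absolute coords
G21
G90
G0 X146.3897 Y210.0400
M3 S906
G1 X133.4207 Y205.6584 F621
G1 X123.1417 Y214.6990 F621
G1 X125.8315 Y228.1212 F621
G1 X138.8005 Y232.5028 F621
G1 X149.0795 Y223.4622 F621
G1 X146.3897 Y210.0400 F621
M5
G0 X149.0911 Y47.4713
M3 S906
G1 X8.0041 Y18.0198 F621
G1 X128.3783 Y172.9427 F621
G1 X203.0714 Y96.5018 F621
G1 X178.3980 Y259.2172 F621
G1 X34.4250 Y227.2822 F621
M5
G0 X37.3920 Y170.0635
M3 S906
G1 X130.4981 Y170.0635 F621
G1 X130.4981 Y63.6618 F621
G1 X37.3920 Y63.6618 F621
G1 X37.3920 Y170.0635 F621
M5
G0 X0.0000 Y0.0000

viewBox `0 0 209.2144 279.8991` with mm width/height → 1 unit = 1 mm. Flip: y_m = 279.8991 − y_svg.

**Shape 1** — `<path>` regular polygon, stroke `#ff0000` → cut (S906, F621). Machine vertices: (146.3897,210.0400) → (133.4207,205.6584) → (123.1417,214.6990) → (125.8315,228.1212) → (138.8005,232.5028) → (149.0795,223.4622) → (146.3897,210.0400). Closed: final G1 returns to the first vertex.

**Shape 2** — `<polyline>` open polyline, stroke `#ff0000` → cut (S906, F621). Machine vertices: (149.0911,47.4713) → (8.0041,18.0198) → (128.3783,172.9427) → (203.0714,96.5018) → (178.3980,259.2172) → (34.4250,227.2822). Open path.

**Shape 3** — `<rect>` rectangle, stroke `#ff0000` → cut (S906, F621). Machine vertices: (37.3920,170.0635) → (130.4981,170.0635) → (130.4981,63.6618) → (37.3920,63.6618) → (37.3920,170.0635). Closed: final G1 returns to the first vertex.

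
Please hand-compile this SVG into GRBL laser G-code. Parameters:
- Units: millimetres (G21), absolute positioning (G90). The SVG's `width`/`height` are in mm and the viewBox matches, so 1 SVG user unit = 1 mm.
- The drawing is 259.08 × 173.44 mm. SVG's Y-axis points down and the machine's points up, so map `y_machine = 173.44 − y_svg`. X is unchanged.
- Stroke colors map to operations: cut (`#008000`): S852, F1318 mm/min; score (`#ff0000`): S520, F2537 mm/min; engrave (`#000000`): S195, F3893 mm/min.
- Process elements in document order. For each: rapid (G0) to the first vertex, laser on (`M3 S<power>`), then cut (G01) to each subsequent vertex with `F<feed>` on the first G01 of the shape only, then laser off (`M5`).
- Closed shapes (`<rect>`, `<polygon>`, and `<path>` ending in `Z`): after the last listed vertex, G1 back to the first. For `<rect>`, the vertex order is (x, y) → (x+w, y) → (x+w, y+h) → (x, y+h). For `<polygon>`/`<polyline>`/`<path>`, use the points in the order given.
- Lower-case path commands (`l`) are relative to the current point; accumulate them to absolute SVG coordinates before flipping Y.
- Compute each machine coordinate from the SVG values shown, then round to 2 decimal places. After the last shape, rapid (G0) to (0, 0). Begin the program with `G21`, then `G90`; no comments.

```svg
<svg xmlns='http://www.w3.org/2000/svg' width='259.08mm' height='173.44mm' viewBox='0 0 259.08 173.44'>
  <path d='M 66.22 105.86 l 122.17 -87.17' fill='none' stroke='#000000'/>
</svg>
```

viewBox `0 0 259.08 173.44` with mm width/height → 1 unit = 1 mm. Flip: y_m = 173.44 − y_svg.

**Shape 1** — `<path>` line segment, stroke `#000000` → engrave (S195, F3893). Machine vertices: (66.22,67.58) → (188.39,154.75). Open path.

G21
G90
G0 X66.22 Y67.58
M3 S195
G01 X188.39 Y154.75 F3893
M5
G0 X0.00 Y0.00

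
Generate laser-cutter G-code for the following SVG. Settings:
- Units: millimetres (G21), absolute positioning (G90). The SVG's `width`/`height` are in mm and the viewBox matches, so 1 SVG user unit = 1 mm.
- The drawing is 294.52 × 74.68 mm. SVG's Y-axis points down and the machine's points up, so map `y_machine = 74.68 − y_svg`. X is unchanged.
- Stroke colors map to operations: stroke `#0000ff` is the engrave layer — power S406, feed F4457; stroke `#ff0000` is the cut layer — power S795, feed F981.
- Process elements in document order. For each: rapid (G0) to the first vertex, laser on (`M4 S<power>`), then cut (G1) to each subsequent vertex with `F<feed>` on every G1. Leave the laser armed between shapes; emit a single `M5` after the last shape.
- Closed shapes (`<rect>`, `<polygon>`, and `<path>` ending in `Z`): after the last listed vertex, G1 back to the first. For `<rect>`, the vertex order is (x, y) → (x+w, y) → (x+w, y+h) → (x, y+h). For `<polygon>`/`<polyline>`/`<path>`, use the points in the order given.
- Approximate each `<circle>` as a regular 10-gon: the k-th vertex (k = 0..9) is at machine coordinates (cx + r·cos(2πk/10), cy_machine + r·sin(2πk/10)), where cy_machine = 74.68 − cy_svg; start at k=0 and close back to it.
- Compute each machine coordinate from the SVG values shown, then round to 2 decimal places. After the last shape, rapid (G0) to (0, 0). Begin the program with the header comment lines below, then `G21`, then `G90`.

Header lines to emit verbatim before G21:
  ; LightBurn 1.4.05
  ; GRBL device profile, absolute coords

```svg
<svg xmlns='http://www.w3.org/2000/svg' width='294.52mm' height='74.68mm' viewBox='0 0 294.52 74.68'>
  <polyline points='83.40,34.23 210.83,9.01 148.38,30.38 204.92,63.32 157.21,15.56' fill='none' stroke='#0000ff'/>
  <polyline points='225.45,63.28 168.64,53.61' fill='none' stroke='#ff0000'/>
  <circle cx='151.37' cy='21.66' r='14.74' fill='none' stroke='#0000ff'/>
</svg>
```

viewBox `0 0 294.52 74.68` with mm width/height → 1 unit = 1 mm. Flip: y_m = 74.68 − y_svg.

**Shape 1** — `<polyline>` open polyline, stroke `#0000ff` → engrave (S406, F4457). Machine vertices: (83.40,40.45) → (210.83,65.67) → (148.38,44.30) → (204.92,11.36) → (157.21,59.12). Open path.

**Shape 2** — `<polyline>` line segment, stroke `#ff0000` → cut (S795, F981). Machine vertices: (225.45,11.40) → (168.64,21.07). Open path.

**Shape 3** — `<circle>` circle, stroke `#0000ff` → engrave (S406, F4457). Machine vertices: (166.11,53.02) → (163.29,61.68) → (155.92,67.04) → (146.82,67.04) → (139.45,61.68) → (136.63,53.02) → (139.45,44.36) → (146.82,39.00) → (155.92,39.00) → (163.29,44.36) → (166.11,53.02). Closed: final G1 returns to the first vertex.

; LightBurn 1.4.05
; GRBL device profile, absolute coords
G21
G90
G0 X83.40 Y40.45
M4 S406
G1 X210.83 Y65.67 F4457
G1 X148.38 Y44.30 F4457
G1 X204.92 Y11.36 F4457
G1 X157.21 Y59.12 F4457
G0 X225.45 Y11.40
M4 S795
G1 X168.64 Y21.07 F981
G0 X166.11 Y53.02
M4 S406
G1 X163.29 Y61.68 F4457
G1 X155.92 Y67.04 F4457
G1 X146.82 Y67.04 F4457
G1 X139.45 Y61.68 F4457
G1 X136.63 Y53.02 F4457
G1 X139.45 Y44.36 F4457
G1 X146.82 Y39.00 F4457
G1 X155.92 Y39.00 F4457
G1 X163.29 Y44.36 F4457
G1 X166.11 Y53.02 F4457
M5
G0 X0.00 Y0.00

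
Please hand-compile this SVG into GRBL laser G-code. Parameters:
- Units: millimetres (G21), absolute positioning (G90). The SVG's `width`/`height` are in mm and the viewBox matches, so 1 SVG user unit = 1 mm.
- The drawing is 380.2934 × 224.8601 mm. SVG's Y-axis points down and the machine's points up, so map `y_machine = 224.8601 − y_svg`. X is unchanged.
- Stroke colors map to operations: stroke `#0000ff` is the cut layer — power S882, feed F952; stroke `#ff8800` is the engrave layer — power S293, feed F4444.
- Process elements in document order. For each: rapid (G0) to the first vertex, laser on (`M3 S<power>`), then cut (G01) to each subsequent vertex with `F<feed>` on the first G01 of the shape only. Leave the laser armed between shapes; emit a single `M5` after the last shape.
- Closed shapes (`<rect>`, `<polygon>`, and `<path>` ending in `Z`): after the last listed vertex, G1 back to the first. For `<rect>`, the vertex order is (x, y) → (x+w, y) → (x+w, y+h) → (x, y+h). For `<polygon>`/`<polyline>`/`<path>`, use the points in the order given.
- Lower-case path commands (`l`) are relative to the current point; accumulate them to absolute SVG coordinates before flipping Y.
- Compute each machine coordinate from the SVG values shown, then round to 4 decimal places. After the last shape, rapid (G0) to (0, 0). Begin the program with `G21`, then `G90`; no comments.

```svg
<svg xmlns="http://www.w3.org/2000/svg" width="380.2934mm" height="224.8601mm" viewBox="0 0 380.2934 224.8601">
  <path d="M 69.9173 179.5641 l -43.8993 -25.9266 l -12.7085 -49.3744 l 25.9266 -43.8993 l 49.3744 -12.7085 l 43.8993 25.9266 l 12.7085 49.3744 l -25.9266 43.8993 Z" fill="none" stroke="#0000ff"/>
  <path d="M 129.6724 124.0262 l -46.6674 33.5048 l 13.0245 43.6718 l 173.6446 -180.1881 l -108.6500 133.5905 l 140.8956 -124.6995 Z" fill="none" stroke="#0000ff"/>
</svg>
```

G21
G90
G0 X69.9173 Y45.2960
M3 S882
G01 X26.0180 Y71.2226 F952
G01 X13.3095 Y120.5970
G01 X39.2361 Y164.4963
G01 X88.6105 Y177.2048
G01 X132.5098 Y151.2782
G01 X145.2183 Y101.9038
G01 X119.2917 Y58.0045
G01 X69.9173 Y45.2960
G0 X129.6724 Y100.8339
M3 S882
G01 X83.0050 Y67.3291 F952
G01 X96.0295 Y23.6573
G01 X269.6741 Y203.8454
G01 X161.0241 Y70.2549
G01 X301.9197 Y194.9544
G01 X129.6724 Y100.8339
M5
G0 X0.0000 Y0.0000

1 u = 1 mm; y_m = 224.8601 − y.

[1] `<path>` regular polygon, #0000ff→cut S882 F952: (69.9173,45.2960) → (26.0180,71.2226) → (13.3095,120.5970) → (39.2361,164.4963) → (88.6105,177.2048) → (132.5098,151.2782) → (145.2183,101.9038) → (119.2917,58.0045) → (69.9173,45.2960) (closed)

[2] `<path>` closed polygon, #0000ff→cut S882 F952: (129.6724,100.8339) → (83.0050,67.3291) → (96.0295,23.6573) → (269.6741,203.8454) → (161.0241,70.2549) → (301.9197,194.9544) → (129.6724,100.8339) (closed)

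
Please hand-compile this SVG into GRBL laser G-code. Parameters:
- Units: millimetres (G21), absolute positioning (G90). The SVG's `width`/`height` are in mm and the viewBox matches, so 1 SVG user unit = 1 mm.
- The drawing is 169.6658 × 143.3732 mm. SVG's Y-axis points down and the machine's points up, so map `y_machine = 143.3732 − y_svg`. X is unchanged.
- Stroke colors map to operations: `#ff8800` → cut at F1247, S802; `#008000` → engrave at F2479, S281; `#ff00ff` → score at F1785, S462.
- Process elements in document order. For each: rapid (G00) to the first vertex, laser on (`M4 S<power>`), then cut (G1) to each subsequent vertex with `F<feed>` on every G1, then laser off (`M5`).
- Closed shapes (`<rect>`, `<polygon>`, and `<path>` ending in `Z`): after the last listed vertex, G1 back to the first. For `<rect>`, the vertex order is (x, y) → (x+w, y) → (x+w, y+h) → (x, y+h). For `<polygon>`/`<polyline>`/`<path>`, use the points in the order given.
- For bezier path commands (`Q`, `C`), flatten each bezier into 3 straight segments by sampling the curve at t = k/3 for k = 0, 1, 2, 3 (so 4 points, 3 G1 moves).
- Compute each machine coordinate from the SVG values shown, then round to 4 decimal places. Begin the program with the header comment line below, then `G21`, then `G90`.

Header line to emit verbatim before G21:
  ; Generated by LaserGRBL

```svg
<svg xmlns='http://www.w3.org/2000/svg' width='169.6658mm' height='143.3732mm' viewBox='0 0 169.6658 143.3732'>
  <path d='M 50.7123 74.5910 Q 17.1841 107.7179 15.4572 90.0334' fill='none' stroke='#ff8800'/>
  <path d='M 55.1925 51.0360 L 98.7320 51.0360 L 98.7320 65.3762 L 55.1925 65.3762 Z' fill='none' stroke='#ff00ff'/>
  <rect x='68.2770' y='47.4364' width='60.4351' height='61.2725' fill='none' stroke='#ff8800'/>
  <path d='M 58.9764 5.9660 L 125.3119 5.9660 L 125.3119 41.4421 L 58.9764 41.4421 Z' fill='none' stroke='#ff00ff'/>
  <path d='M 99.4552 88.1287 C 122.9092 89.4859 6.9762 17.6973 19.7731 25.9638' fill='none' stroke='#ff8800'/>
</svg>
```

; Generated by LaserGRBL
G21
G90
G00 X50.7123 Y68.7822
M4 S802
G1 X31.8936 Y52.3433 F1247
G1 X20.1419 Y47.1958 F1247
G1 X15.4572 Y53.3398 F1247
M5
G00 X55.1925 Y92.3372
M4 S462
G1 X98.7320 Y92.3372 F1785
G1 X98.7320 Y77.9970 F1785
G1 X55.1925 Y77.9970 F1785
G1 X55.1925 Y92.3372 F1785
M5
G00 X68.2770 Y95.9368
M4 S802
G1 X128.7121 Y95.9368 F1247
G1 X128.7121 Y34.6643 F1247
G1 X68.2770 Y34.6643 F1247
G1 X68.2770 Y95.9368 F1247
M5
G00 X58.9764 Y137.4072
M4 S462
G1 X125.3119 Y137.4072 F1785
G1 X125.3119 Y101.9311 F1785
G1 X58.9764 Y101.9311 F1785
G1 X58.9764 Y137.4072 F1785
M5
G00 X99.4552 Y55.2445
M4 S802
G1 X86.3771 Y72.5951 F1247
G1 X39.9559 Y104.6650 F1247
G1 X19.7731 Y117.4094 F1247
M5

viewBox `0 0 169.6658 143.3732` with mm width/height → 1 unit = 1 mm. Flip: y_m = 143.3732 − y_svg.

**Shape 1** — `<path>` quadratic bezier, stroke `#ff8800` → cut (S802, F1247). Control points (SVG): P0=(50.7123,74.5910), P1=(17.1841,107.7179), P2=(15.4572,90.0334); sampled at t=k/3. Machine vertices: (50.7123,68.7822) → (31.8936,52.3433) → (20.1419,47.1958) → (15.4572,53.3398). Open path.

**Shape 2** — `<path>` rectangle, stroke `#ff00ff` → score (S462, F1785). Machine vertices: (55.1925,92.3372) → (98.7320,92.3372) → (98.7320,77.9970) → (55.1925,77.9970) → (55.1925,92.3372). Closed: final G1 returns to the first vertex.

**Shape 3** — `<rect>` rectangle, stroke `#ff8800` → cut (S802, F1247). Machine vertices: (68.2770,95.9368) → (128.7121,95.9368) → (128.7121,34.6643) → (68.2770,34.6643) → (68.2770,95.9368). Closed: final G1 returns to the first vertex.

**Shape 4** — `<path>` rectangle, stroke `#ff00ff` → score (S462, F1785). Machine vertices: (58.9764,137.4072) → (125.3119,137.4072) → (125.3119,101.9311) → (58.9764,101.9311) → (58.9764,137.4072). Closed: final G1 returns to the first vertex.

**Shape 5** — `<path>` cubic bezier, stroke `#ff8800` → cut (S802, F1247). Control points (SVG): P0=(99.4552,88.1287), P1=(122.9092,89.4859), P2=(6.9762,17.6973), P3=(19.7731,25.9638); sampled at t=k/3. Machine vertices: (99.4552,55.2445) → (86.3771,72.5951) → (39.9559,104.6650) → (19.7731,117.4094). Open path.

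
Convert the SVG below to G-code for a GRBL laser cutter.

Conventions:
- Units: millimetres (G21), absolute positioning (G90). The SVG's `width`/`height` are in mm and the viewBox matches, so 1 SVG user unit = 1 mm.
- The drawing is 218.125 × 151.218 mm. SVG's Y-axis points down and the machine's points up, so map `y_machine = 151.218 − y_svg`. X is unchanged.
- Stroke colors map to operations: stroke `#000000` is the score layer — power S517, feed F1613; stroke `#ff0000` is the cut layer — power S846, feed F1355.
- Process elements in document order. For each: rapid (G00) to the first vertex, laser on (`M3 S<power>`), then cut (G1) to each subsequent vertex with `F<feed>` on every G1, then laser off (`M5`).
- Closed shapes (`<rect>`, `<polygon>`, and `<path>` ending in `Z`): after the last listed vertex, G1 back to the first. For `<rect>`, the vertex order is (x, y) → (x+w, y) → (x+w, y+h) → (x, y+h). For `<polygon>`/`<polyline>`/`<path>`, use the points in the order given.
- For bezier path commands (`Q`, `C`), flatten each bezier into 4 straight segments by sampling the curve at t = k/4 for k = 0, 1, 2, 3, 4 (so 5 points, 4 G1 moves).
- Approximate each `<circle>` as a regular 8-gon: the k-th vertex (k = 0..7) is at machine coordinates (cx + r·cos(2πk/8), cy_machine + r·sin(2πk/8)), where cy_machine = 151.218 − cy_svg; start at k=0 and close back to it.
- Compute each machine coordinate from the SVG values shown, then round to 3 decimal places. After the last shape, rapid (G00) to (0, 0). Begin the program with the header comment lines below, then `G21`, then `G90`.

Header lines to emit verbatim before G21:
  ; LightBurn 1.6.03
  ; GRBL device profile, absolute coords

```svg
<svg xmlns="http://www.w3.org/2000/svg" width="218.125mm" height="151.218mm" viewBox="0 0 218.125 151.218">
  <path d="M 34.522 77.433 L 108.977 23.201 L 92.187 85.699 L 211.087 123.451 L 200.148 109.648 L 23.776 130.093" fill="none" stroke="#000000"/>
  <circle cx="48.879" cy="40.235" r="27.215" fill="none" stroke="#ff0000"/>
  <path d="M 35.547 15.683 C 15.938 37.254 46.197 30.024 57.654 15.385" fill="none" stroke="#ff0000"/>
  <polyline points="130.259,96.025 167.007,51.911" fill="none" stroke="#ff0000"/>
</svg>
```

; LightBurn 1.6.03
; GRBL device profile, absolute coords
G21
G90
G00 X34.522 Y73.785
M3 S517
G1 X108.977 Y128.017 F1613
G1 X92.187 Y65.519 F1613
G1 X211.087 Y27.767 F1613
G1 X200.148 Y41.570 F1613
G1 X23.776 Y21.125 F1613
M5
G00 X76.094 Y110.983
M3 S846
G1 X68.123 Y130.227 F1355
G1 X48.879 Y138.198 F1355
G1 X29.635 Y130.227 F1355
G1 X21.664 Y110.983 F1355
G1 X29.635 Y91.739 F1355
G1 X48.879 Y83.768 F1355
G1 X68.123 Y91.739 F1355
G1 X76.094 Y110.983 F1355
M5
G00 X35.547 Y135.535
M3 S846
G1 X29.118 Y124.423 F1355
G1 X34.951 Y122.105 F1355
G1 X46.609 Y126.577 F1355
G1 X57.654 Y135.833 F1355
M5
G00 X130.259 Y55.193
M3 S846
G1 X167.007 Y99.307 F1355
M5
G00 X0.000 Y0.000

viewBox `0 0 218.125 151.218` with mm width/height → 1 unit = 1 mm. Flip: y_m = 151.218 − y_svg.

**Shape 1** — `<path>` open polyline, stroke `#000000` → score (S517, F1613). Machine vertices: (34.522,73.785) → (108.977,128.017) → (92.187,65.519) → (211.087,27.767) → (200.148,41.570) → (23.776,21.125). Open path.

**Shape 2** — `<circle>` circle, stroke `#ff0000` → cut (S846, F1355). Machine vertices: (76.094,110.983) → (68.123,130.227) → (48.879,138.198) → (29.635,130.227) → (21.664,110.983) → (29.635,91.739) → (48.879,83.768) → (68.123,91.739) → (76.094,110.983). Closed: final G1 returns to the first vertex.

**Shape 3** — `<path>` cubic bezier, stroke `#ff0000` → cut (S846, F1355). Control points (SVG): P0=(35.547,15.683), P1=(15.938,37.254), P2=(46.197,30.024), P3=(57.654,15.385); sampled at t=k/4. Machine vertices: (35.547,135.535) → (29.118,124.423) → (34.951,122.105) → (46.609,126.577) → (57.654,135.833). Open path.

**Shape 4** — `<polyline>` line segment, stroke `#ff0000` → cut (S846, F1355). Machine vertices: (130.259,55.193) → (167.007,99.307). Open path.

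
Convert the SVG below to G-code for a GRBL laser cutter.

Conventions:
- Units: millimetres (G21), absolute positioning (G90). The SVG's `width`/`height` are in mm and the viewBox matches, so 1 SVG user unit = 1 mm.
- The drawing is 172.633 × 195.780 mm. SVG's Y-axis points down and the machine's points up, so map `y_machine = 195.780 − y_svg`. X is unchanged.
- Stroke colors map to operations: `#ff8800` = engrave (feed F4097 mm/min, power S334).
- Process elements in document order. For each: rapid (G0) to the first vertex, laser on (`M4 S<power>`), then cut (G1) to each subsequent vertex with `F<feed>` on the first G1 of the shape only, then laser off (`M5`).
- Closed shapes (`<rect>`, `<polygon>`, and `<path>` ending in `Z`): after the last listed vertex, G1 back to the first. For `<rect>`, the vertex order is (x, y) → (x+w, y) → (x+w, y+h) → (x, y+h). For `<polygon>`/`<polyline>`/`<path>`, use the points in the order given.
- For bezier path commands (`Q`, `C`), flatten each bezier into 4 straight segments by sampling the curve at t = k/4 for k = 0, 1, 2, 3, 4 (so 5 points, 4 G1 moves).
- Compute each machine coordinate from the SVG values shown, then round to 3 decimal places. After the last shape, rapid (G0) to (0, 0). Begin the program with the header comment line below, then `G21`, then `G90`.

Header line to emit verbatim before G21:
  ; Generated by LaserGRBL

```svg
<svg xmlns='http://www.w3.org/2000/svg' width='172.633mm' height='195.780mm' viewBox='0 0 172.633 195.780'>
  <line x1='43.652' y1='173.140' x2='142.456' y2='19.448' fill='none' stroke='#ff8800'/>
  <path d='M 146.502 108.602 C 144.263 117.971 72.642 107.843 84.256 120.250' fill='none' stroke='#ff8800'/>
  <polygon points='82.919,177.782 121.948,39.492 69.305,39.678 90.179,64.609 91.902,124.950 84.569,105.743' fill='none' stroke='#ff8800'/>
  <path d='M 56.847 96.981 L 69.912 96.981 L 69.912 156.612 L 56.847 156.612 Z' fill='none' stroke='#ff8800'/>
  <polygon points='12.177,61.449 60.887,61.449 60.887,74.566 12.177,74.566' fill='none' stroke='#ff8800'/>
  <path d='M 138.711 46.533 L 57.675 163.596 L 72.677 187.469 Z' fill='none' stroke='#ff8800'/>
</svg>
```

; Generated by LaserGRBL
G21
G90
G0 X43.652 Y22.640
M4 S334
G1 X142.456 Y176.332 F4097
M5
G0 X146.502 Y87.178
M4 S334
G1 X134.198 Y83.150 F4097
G1 X110.184 Y82.493
G1 X88.767 Y81.267
G1 X84.256 Y75.530
M5
G0 X82.919 Y17.998
M4 S334
G1 X121.948 Y156.288 F4097
G1 X69.305 Y156.102
G1 X90.179 Y131.171
G1 X91.902 Y70.830
G1 X84.569 Y90.037
G1 X82.919 Y17.998
M5
G0 X56.847 Y98.799
M4 S334
G1 X69.912 Y98.799 F4097
G1 X69.912 Y39.168
G1 X56.847 Y39.168
G1 X56.847 Y98.799
M5
G0 X12.177 Y134.331
M4 S334
G1 X60.887 Y134.331 F4097
G1 X60.887 Y121.214
G1 X12.177 Y121.214
G1 X12.177 Y134.331
M5
G0 X138.711 Y149.247
M4 S334
G1 X57.675 Y32.184 F4097
G1 X72.677 Y8.311
G1 X138.711 Y149.247
M5
G0 X0.000 Y0.000

viewBox `0 0 172.633 195.780` with mm width/height → 1 unit = 1 mm. Flip: y_m = 195.780 − y_svg.

**Shape 1** — `<line>` line segment, stroke `#ff8800` → engrave (S334, F4097). Machine vertices: (43.652,22.640) → (142.456,176.332). Open path.

**Shape 2** — `<path>` cubic bezier, stroke `#ff8800` → engrave (S334, F4097). Control points (SVG): P0=(146.502,108.602), P1=(144.263,117.971), P2=(72.642,107.843), P3=(84.256,120.250); sampled at t=k/4. Machine vertices: (146.502,87.178) → (134.198,83.150) → (110.184,82.493) → (88.767,81.267) → (84.256,75.530). Open path.

**Shape 3** — `<polygon>` closed polygon, stroke `#ff8800` → engrave (S334, F4097). Machine vertices: (82.919,17.998) → (121.948,156.288) → (69.305,156.102) → (90.179,131.171) → (91.902,70.830) → (84.569,90.037) → (82.919,17.998). Closed: final G1 returns to the first vertex.

**Shape 4** — `<path>` rectangle, stroke `#ff8800` → engrave (S334, F4097). Machine vertices: (56.847,98.799) → (69.912,98.799) → (69.912,39.168) → (56.847,39.168) → (56.847,98.799). Closed: final G1 returns to the first vertex.

**Shape 5** — `<polygon>` rectangle, stroke `#ff8800` → engrave (S334, F4097). Machine vertices: (12.177,134.331) → (60.887,134.331) → (60.887,121.214) → (12.177,121.214) → (12.177,134.331). Closed: final G1 returns to the first vertex.

**Shape 6** — `<path>` closed polygon, stroke `#ff8800` → engrave (S334, F4097). Machine vertices: (138.711,149.247) → (57.675,32.184) → (72.677,8.311) → (138.711,149.247). Closed: final G1 returns to the first vertex.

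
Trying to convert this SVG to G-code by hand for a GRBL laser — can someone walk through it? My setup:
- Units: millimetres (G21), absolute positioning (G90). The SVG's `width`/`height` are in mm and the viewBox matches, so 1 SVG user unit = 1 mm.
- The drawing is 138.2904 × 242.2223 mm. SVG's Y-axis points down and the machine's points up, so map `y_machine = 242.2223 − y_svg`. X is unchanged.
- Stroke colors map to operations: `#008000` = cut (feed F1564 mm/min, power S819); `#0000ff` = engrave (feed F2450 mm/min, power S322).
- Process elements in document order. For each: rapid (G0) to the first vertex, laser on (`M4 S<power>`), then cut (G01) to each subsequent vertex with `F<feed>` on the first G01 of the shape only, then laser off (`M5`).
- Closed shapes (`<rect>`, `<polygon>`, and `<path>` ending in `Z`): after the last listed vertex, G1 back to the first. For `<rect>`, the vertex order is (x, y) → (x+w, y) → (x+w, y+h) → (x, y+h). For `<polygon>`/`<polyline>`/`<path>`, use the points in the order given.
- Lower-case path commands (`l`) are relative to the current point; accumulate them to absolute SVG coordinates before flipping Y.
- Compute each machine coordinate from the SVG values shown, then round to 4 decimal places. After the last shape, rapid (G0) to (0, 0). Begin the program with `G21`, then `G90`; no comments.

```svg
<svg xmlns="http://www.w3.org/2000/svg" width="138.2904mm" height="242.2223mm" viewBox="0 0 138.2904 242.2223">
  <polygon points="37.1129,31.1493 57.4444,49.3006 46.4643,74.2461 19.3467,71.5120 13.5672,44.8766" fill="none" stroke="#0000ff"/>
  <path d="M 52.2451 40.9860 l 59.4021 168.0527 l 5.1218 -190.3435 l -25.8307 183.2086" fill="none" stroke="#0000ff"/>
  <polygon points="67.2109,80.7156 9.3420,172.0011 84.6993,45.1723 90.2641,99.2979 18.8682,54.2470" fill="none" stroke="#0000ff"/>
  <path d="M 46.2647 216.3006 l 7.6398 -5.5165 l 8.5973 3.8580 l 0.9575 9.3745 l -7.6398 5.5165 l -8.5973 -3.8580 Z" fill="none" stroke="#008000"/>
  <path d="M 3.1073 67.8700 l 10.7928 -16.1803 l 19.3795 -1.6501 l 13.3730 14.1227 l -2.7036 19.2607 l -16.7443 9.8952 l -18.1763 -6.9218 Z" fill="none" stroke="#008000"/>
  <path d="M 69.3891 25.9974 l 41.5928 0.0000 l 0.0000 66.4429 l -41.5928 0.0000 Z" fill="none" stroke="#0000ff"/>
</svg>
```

G21
G90
G0 X37.1129 Y211.0730
M4 S322
G01 X57.4444 Y192.9217 F2450
G01 X46.4643 Y167.9762
G01 X19.3467 Y170.7103
G01 X13.5672 Y197.3457
G01 X37.1129 Y211.0730
M5
G0 X52.2451 Y201.2363
M4 S322
G01 X111.6472 Y33.1836 F2450
G01 X116.7690 Y223.5271
G01 X90.9383 Y40.3185
M5
G0 X67.2109 Y161.5067
M4 S322
G01 X9.3420 Y70.2212 F2450
G01 X84.6993 Y197.0500
G01 X90.2641 Y142.9244
G01 X18.8682 Y187.9753
G01 X67.2109 Y161.5067
M5
G0 X46.2647 Y25.9217
M4 S819
G01 X53.9045 Y31.4382 F1564
G01 X62.5018 Y27.5802
G01 X63.4593 Y18.2057
G01 X55.8195 Y12.6892
G01 X47.2222 Y16.5472
G01 X46.2647 Y25.9217
M5
G0 X3.1073 Y174.3523
M4 S819
G01 X13.9001 Y190.5326 F1564
G01 X33.2796 Y192.1827
G01 X46.6526 Y178.0600
G01 X43.9490 Y158.7993
G01 X27.2047 Y148.9041
G01 X9.0284 Y155.8259
G01 X3.1073 Y174.3523
M5
G0 X69.3891 Y216.2249
M4 S322
G01 X110.9819 Y216.2249 F2450
G01 X110.9819 Y149.7820
G01 X69.3891 Y149.7820
G01 X69.3891 Y216.2249
M5
G0 X0.0000 Y0.0000

1 u = 1 mm; y_m = 242.2223 − y.

[1] `<polygon>` regular polygon, #0000ff→engrave S322 F2450: (37.1129,211.0730) → (57.4444,192.9217) → (46.4643,167.9762) → (19.3467,170.7103) → (13.5672,197.3457) → (37.1129,211.0730) (closed)

[2] `<path>` open polyline, #0000ff→engrave S322 F2450: (52.2451,201.2363) → (111.6472,33.1836) → (116.7690,223.5271) → (90.9383,40.3185)

[3] `<polygon>` closed polygon, #0000ff→engrave S322 F2450: (67.2109,161.5067) → (9.3420,70.2212) → (84.6993,197.0500) → (90.2641,142.9244) → (18.8682,187.9753) → (67.2109,161.5067) (closed)

[4] `<path>` regular polygon, #008000→cut S819 F1564: (46.2647,25.9217) → (53.9045,31.4382) → (62.5018,27.5802) → (63.4593,18.2057) → (55.8195,12.6892) → (47.2222,16.5472) → (46.2647,25.9217) (closed)

[5] `<path>` regular polygon, #008000→cut S819 F1564: (3.1073,174.3523) → (13.9001,190.5326) → (33.2796,192.1827) → (46.6526,178.0600) → (43.9490,158.7993) → (27.2047,148.9041) → (9.0284,155.8259) → (3.1073,174.3523) (closed)

[6] `<path>` rectangle, #0000ff→engrave S322 F2450: (69.3891,216.2249) → (110.9819,216.2249) → (110.9819,149.7820) → (69.3891,149.7820) → (69.3891,216.2249) (closed)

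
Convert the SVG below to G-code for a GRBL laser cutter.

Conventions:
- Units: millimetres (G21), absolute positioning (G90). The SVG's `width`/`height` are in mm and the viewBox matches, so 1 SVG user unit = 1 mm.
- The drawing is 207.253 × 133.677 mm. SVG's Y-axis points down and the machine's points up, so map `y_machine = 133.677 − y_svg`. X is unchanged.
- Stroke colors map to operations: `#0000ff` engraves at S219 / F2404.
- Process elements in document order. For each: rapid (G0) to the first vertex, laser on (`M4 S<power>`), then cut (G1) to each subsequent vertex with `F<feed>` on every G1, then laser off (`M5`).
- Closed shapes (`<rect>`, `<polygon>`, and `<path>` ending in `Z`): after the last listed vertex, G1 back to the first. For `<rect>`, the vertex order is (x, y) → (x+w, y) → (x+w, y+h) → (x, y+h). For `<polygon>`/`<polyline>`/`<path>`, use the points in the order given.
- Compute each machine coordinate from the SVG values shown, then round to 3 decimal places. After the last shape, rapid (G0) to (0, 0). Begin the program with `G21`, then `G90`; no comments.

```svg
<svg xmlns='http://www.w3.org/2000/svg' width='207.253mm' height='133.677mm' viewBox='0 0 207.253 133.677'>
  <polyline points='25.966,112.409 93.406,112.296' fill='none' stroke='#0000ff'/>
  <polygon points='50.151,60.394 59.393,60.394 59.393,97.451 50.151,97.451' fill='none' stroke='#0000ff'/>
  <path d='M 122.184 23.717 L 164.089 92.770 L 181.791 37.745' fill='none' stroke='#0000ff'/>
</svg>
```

G21
G90
G0 X25.966 Y21.268
M4 S219
G1 X93.406 Y21.381 F2404
M5
G0 X50.151 Y73.283
M4 S219
G1 X59.393 Y73.283 F2404
G1 X59.393 Y36.226 F2404
G1 X50.151 Y36.226 F2404
G1 X50.151 Y73.283 F2404
M5
G0 X122.184 Y109.960
M4 S219
G1 X164.089 Y40.907 F2404
G1 X181.791 Y95.932 F2404
M5
G0 X0.000 Y0.000

viewBox `0 0 207.253 133.677` with mm width/height → 1 unit = 1 mm. Flip: y_m = 133.677 − y_svg.

**Shape 1** — `<polyline>` line segment, stroke `#0000ff` → engrave (S219, F2404). Machine vertices: (25.966,21.268) → (93.406,21.381). Open path.

**Shape 2** — `<polygon>` rectangle, stroke `#0000ff` → engrave (S219, F2404). Machine vertices: (50.151,73.283) → (59.393,73.283) → (59.393,36.226) → (50.151,36.226) → (50.151,73.283). Closed: final G1 returns to the first vertex.

**Shape 3** — `<path>` open polyline, stroke `#0000ff` → engrave (S219, F2404). Machine vertices: (122.184,109.960) → (164.089,40.907) → (181.791,95.932). Open path.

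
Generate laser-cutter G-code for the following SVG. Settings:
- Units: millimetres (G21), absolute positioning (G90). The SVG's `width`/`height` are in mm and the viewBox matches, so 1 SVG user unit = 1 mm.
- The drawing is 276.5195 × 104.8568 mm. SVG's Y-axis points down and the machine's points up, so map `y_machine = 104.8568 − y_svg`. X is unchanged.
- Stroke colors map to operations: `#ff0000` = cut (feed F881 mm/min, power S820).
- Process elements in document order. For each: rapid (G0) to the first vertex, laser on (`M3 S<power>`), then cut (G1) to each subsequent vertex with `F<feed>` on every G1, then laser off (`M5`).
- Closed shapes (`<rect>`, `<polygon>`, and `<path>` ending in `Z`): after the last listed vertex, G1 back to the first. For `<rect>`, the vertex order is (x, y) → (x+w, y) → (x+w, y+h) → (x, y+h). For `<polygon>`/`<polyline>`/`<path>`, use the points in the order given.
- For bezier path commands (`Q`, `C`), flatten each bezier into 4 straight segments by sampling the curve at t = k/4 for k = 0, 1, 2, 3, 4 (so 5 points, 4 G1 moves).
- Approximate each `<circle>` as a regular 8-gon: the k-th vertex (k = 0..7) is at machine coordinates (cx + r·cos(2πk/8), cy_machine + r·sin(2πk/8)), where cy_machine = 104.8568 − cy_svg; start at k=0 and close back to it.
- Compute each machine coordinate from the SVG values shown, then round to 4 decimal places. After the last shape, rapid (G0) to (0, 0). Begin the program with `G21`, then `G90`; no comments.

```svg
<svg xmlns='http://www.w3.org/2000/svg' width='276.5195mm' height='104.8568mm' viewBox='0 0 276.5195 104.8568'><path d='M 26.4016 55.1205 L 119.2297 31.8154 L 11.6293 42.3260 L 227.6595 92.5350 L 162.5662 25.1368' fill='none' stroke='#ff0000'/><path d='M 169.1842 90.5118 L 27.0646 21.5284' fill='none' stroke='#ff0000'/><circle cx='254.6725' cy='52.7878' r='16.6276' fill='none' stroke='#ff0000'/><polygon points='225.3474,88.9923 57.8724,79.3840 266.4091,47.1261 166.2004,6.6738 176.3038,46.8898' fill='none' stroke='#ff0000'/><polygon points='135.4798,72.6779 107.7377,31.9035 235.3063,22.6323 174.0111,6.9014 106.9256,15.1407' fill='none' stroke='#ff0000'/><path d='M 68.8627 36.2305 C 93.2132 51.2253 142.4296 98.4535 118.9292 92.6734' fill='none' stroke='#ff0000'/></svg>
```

G21
G90
G0 X26.4016 Y49.7363
M3 S820
G1 X119.2297 Y73.0414 F881
G1 X11.6293 Y62.5308 F881
G1 X227.6595 Y12.3218 F881
G1 X162.5662 Y79.7200 F881
M5
G0 X169.1842 Y14.3450
M3 S820
G1 X27.0646 Y83.3284 F881
M5
G0 X271.3001 Y52.0690
M3 S820
G1 X266.4300 Y63.8265 F881
G1 X254.6725 Y68.6966 F881
G1 X242.9150 Y63.8265 F881
G1 X238.0449 Y52.0690 F881
G1 X242.9150 Y40.3115 F881
G1 X254.6725 Y35.4414 F881
G1 X266.4300 Y40.3115 F881
G1 X271.3001 Y52.0690 F881
M5
G0 X225.3474 Y15.8645
M3 S820
G1 X57.8724 Y25.4728 F881
G1 X266.4091 Y57.7307 F881
G1 X166.2004 Y98.1830 F881
G1 X176.3038 Y57.9670 F881
G1 X225.3474 Y15.8645 F881
M5
G0 X135.4798 Y32.1789
M3 S820
G1 X107.7377 Y72.9533 F881
G1 X235.3063 Y82.2245 F881
G1 X174.0111 Y97.9554 F881
G1 X106.9256 Y89.7161 F881
G1 X135.4798 Y32.1789 F881
M5
G0 X68.8627 Y68.6263
M3 S820
G1 X90.2632 Y52.6683 F881
G1 X111.8400 Y32.6143 F881
G1 X124.4448 Y16.4555 F881
G1 X118.9292 Y12.1834 F881
M5
G0 X0.0000 Y0.0000

viewBox `0 0 276.5195 104.8568` with mm width/height → 1 unit = 1 mm. Flip: y_m = 104.8568 − y_svg.

**Shape 1** — `<path>` open polyline, stroke `#ff0000` → cut (S820, F881). Machine vertices: (26.4016,49.7363) → (119.2297,73.0414) → (11.6293,62.5308) → (227.6595,12.3218) → (162.5662,79.7200). Open path.

**Shape 2** — `<path>` line segment, stroke `#ff0000` → cut (S820, F881). Machine vertices: (169.1842,14.3450) → (27.0646,83.3284). Open path.

**Shape 3** — `<circle>` circle, stroke `#ff0000` → cut (S820, F881). Machine vertices: (271.3001,52.0690) → (266.4300,63.8265) → (254.6725,68.6966) → (242.9150,63.8265) → (238.0449,52.0690) → (242.9150,40.3115) → (254.6725,35.4414) → (266.4300,40.3115) → (271.3001,52.0690). Closed: final G1 returns to the first vertex.

**Shape 4** — `<polygon>` closed polygon, stroke `#ff0000` → cut (S820, F881). Machine vertices: (225.3474,15.8645) → (57.8724,25.4728) → (266.4091,57.7307) → (166.2004,98.1830) → (176.3038,57.9670) → (225.3474,15.8645). Closed: final G1 returns to the first vertex.

**Shape 5** — `<polygon>` closed polygon, stroke `#ff0000` → cut (S820, F881). Machine vertices: (135.4798,32.1789) → (107.7377,72.9533) → (235.3063,82.2245) → (174.0111,97.9554) → (106.9256,89.7161) → (135.4798,32.1789). Closed: final G1 returns to the first vertex.

**Shape 6** — `<path>` cubic bezier, stroke `#ff0000` → cut (S820, F881). Control points (SVG): P0=(68.8627,36.2305), P1=(93.2132,51.2253), P2=(142.4296,98.4535), P3=(118.9292,92.6734); sampled at t=k/4. Machine vertices: (68.8627,68.6263) → (90.2632,52.6683) → (111.8400,32.6143) → (124.4448,16.4555) → (118.9292,12.1834). Open path.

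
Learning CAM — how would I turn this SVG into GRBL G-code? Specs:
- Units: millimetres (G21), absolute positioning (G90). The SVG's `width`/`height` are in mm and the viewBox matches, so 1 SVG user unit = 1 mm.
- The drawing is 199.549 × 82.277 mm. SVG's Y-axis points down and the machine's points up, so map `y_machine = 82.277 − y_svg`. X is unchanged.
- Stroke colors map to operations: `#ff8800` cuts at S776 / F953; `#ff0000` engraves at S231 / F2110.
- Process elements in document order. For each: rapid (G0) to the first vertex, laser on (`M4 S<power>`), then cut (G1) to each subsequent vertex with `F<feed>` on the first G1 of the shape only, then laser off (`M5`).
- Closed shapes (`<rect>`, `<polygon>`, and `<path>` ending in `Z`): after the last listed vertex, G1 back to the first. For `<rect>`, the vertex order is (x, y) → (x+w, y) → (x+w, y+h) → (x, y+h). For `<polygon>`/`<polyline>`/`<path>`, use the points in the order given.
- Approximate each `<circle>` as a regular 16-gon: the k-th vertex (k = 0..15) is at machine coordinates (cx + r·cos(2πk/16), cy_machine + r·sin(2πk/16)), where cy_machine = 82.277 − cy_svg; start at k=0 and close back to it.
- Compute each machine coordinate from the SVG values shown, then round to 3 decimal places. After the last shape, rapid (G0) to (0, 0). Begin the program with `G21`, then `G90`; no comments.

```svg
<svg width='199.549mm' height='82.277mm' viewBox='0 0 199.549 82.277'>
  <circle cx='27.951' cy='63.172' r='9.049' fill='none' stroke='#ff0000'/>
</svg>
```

1 u = 1 mm; y_m = 82.277 − y.

[1] `<circle>` circle, #ff0000→engrave S231 F2110: (37.000,19.105) → (36.311,22.568) → (34.350,25.504) → (31.414,27.465) → (27.951,28.154) → (24.488,27.465) → (21.552,25.504) → (19.591,22.568) → (18.902,19.105) → (19.591,15.642) → (21.552,12.706) → (24.488,10.745) → (27.951,10.056) → (31.414,10.745) → (34.350,12.706) → (36.311,15.642) → (37.000,19.105) (closed)

G21
G90
G0 X37.000 Y19.105
M4 S231
G1 X36.311 Y22.568 F2110
G1 X34.350 Y25.504
G1 X31.414 Y27.465
G1 X27.951 Y28.154
G1 X24.488 Y27.465
G1 X21.552 Y25.504
G1 X19.591 Y22.568
G1 X18.902 Y19.105
G1 X19.591 Y15.642
G1 X21.552 Y12.706
G1 X24.488 Y10.745
G1 X27.951 Y10.056
G1 X31.414 Y10.745
G1 X34.350 Y12.706
G1 X36.311 Y15.642
G1 X37.000 Y19.105
M5
G0 X0.000 Y0.000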